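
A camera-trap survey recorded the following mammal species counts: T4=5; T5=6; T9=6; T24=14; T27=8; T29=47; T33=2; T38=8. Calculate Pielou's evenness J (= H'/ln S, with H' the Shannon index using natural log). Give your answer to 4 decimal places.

0.7818

Total N = 5+6+6+14+8+47+2+8 = 96, so the proportions are 0.052083, 0.0625, 0.0625, 0.145833, 0.083333, 0.489583, 0.020833, 0.083333 (working shown to 6 dp, full precision carried).
H' = −Σ pᵢ ln pᵢ = −((-0.153902) + (-0.173287) + (-0.173287) + (-0.280772) + (-0.207076) + (-0.349661) + (-0.080650) + (-0.207076)) = 1.625709.
With S = 8 species, ln S = 2.079442, so J = 1.625709/2.079442 = 0.781801, i.e. 0.7818 to 4 decimal places.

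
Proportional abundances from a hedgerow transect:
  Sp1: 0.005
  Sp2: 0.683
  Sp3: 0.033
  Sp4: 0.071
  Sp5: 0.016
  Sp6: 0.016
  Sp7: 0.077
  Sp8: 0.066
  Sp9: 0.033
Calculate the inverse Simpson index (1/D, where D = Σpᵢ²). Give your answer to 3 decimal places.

D = 0.005² + 0.683² + 0.033² + 0.071² + 0.016² + 0.016² + 0.077² + 0.066² + 0.033² = 0.000025 + 0.466489 + 0.001089 + 0.005041 + 0.000256 + 0.000256 + 0.005929 + 0.004356 + 0.001089 = 0.484530 (working shown to 6 dp, full precision carried).
So 1/D = 2.06386, i.e. 2.064 to 3 decimal places.

2.064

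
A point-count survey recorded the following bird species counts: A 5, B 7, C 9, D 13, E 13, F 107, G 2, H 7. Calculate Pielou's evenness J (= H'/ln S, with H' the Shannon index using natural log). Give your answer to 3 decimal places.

Total N = 5+7+9+13+13+107+2+7 = 163, so the proportions are 0.03067, 0.04294, 0.05521, 0.07975, 0.07975, 0.65644, 0.01227, 0.04294 (working shown to 5 dp, full precision carried).
H' = −Σ pᵢ ln pᵢ = −((-0.10688) + (-0.13518) + (-0.15993) + (-0.20168) + (-0.20168) + (-0.27631) + (-0.05400) + (-0.13518)) = 1.27085.
With S = 8 species, ln S = 2.07944, so J = 1.27085/2.07944 = 0.61115, i.e. 0.611 to 3 decimal places.

0.611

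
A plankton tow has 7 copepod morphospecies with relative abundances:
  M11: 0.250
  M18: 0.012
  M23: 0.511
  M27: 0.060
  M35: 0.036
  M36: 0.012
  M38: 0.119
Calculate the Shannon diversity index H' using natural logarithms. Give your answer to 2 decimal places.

1.34

Each pᵢ ln pᵢ term (working shown to 4 dp, full precision carried): 0.25×(-1.3863)=-0.3466, 0.012×(-4.4228)=-0.0531, 0.511×(-0.6714)=-0.3431, 0.06×(-2.8134)=-0.1688, 0.036×(-3.3242)=-0.1197, 0.012×(-4.4228)=-0.0531, 0.119×(-2.1286)=-0.2533.
Sum = -1.3376, so H' = 1.34.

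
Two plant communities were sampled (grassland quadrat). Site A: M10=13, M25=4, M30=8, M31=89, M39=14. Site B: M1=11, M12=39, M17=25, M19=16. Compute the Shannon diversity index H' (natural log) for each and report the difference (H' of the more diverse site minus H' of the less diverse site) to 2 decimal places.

Site A: N=128, proportions 0.1016, 0.0312, 0.0625, 0.6953, 0.1094, giving H' = 1.0086 (working shown to 4 dp, full precision carried).
Site B: N=91, proportions 0.1209, 0.4286, 0.2747, 0.1758, giving H' = 1.2791.
Difference = |1.0086 − 1.2791| = 0.2705, i.e. 0.27 to 2 decimal places.

0.27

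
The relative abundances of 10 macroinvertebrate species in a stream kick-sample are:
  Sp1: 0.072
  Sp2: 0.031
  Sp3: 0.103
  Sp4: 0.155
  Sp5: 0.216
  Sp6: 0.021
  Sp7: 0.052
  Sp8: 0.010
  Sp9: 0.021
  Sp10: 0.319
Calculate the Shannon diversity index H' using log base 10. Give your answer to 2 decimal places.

Each pᵢ log₁₀ pᵢ term (working shown to 4 dp, full precision carried): 0.072×(-1.1427)=-0.0823, 0.031×(-1.5086)=-0.0468, 0.103×(-0.9872)=-0.1017, 0.155×(-0.8097)=-0.1255, 0.216×(-0.6655)=-0.1438, 0.021×(-1.6778)=-0.0352, 0.052×(-1.2840)=-0.0668, 0.01×(-2.0000)=-0.0200, 0.021×(-1.6778)=-0.0352, 0.319×(-0.4962)=-0.1583.
Sum = -0.8155, so H' = 0.82.

0.82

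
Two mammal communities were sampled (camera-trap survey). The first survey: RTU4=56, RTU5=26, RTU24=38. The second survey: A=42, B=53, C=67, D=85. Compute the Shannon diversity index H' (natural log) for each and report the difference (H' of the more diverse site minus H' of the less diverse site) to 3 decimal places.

0.301

The first survey: N=120, proportions 0.46667, 0.21667, 0.31667, giving H' = 1.05117 (working shown to 5 dp, full precision carried).
The second survey: N=247, proportions 0.17004, 0.21457, 0.27126, 0.34413, giving H' = 1.35252.
Difference = |1.05117 − 1.35252| = 0.30135, i.e. 0.301 to 3 decimal places.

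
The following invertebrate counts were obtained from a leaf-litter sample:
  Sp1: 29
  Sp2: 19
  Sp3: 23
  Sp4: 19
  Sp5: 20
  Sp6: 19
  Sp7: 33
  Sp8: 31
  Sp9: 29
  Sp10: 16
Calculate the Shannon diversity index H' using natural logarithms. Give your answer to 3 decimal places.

Total N = 29+19+23+19+20+19+33+31+29+16 = 238, so the proportions are 0.12185, 0.07983, 0.09664, 0.07983, 0.08403, 0.07983, 0.13866, 0.13025, 0.12185, 0.06723 (working shown to 5 dp, full precision carried).
Each pᵢ ln pᵢ term: 0.12185×(-2.10497)=-0.25649, 0.07983×(-2.52783)=-0.20180, 0.09664×(-2.33678)=-0.22582, 0.07983×(-2.52783)=-0.20180, 0.08403×(-2.47654)=-0.20811, 0.07983×(-2.52783)=-0.20180, 0.13866×(-1.97576)=-0.27395, 0.13025×(-2.03828)=-0.26549, 0.12185×(-2.10497)=-0.25649, 0.06723×(-2.69968)=-0.18149.
Sum = -2.27325, so H' = 2.273.

2.273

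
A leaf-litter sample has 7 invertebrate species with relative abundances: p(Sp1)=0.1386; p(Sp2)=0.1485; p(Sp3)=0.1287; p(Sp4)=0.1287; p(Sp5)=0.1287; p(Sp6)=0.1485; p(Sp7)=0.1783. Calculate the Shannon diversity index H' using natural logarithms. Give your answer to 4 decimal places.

1.9394

Each pᵢ ln pᵢ term (working shown to 6 dp, full precision carried): 0.1386×(-1.976163)=-0.273896, 0.1485×(-1.907170)=-0.283215, 0.1287×(-2.050271)=-0.263870, 0.1287×(-2.050271)=-0.263870, 0.1287×(-2.050271)=-0.263870, 0.1485×(-1.907170)=-0.283215, 0.1783×(-1.724288)=-0.307441.
Sum = -1.939376, so H' = 1.9394.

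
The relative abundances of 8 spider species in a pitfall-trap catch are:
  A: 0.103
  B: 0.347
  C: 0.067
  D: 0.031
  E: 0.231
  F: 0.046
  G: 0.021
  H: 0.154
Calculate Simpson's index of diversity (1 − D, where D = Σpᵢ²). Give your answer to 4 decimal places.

0.7839

D = 0.103² + 0.347² + 0.067² + 0.031² + 0.231² + 0.046² + 0.021² + 0.154² = 0.010609 + 0.120409 + 0.004489 + 0.000961 + 0.053361 + 0.002116 + 0.000441 + 0.023716 = 0.216102 (working shown to 6 dp, full precision carried).
So 1 − D = 0.783898, i.e. 0.7839 to 4 decimal places.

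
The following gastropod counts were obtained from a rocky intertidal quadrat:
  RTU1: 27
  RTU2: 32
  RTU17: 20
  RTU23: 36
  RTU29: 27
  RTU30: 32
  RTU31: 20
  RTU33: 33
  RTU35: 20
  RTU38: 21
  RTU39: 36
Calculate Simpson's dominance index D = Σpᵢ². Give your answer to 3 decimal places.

Total N = 27+32+20+36+27+32+20+33+20+21+36 = 304, so the proportions are 0.08882, 0.10526, 0.06579, 0.11842, 0.08882, 0.10526, 0.06579, 0.10855, 0.06579, 0.06908, 0.11842 (working shown to 5 dp, full precision carried).
D = 0.08882² + 0.10526² + 0.06579² + 0.11842² + 0.08882² + 0.10526² + 0.06579² + 0.10855² + 0.06579² + 0.06908² + 0.11842² = 0.00789 + 0.01108 + 0.00433 + 0.01402 + 0.00789 + 0.01108 + 0.00433 + 0.01178 + 0.00433 + 0.00477 + 0.01402 = 0.09552.
To 3 decimal places, D = 0.096.

0.096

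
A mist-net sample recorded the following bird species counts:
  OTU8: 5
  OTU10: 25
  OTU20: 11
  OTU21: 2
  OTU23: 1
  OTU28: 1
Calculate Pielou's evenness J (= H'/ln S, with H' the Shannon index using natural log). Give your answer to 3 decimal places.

0.682

Total N = 5+25+11+2+1+1 = 45, so the proportions are 0.11111, 0.55556, 0.24444, 0.04444, 0.02222, 0.02222 (working shown to 5 dp, full precision carried).
H' = −Σ pᵢ ln pᵢ = −((-0.24414) + (-0.32655) + (-0.34437) + (-0.13838) + (-0.08459) + (-0.08459)) = 1.22261.
With S = 6 species, ln S = 1.79176, so J = 1.22261/1.79176 = 0.68235, i.e. 0.682 to 3 decimal places.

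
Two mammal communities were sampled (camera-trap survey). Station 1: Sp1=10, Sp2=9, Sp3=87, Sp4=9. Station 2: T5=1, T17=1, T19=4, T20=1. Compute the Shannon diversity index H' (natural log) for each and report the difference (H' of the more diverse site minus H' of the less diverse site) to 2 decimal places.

0.33

Station 1: N=115, proportions 0.087, 0.0783, 0.7565, 0.0783, giving H' = 0.8222 (working shown to 4 dp, full precision carried).
Station 2: N=7, proportions 0.1429, 0.1429, 0.5714, 0.1429, giving H' = 1.1537.
Difference = |0.8222 − 1.1537| = 0.3315, i.e. 0.33 to 2 decimal places.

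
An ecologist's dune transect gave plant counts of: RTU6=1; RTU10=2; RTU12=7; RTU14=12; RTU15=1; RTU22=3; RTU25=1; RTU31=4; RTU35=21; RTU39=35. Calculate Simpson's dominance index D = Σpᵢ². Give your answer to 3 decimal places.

Total N = 1+2+7+12+1+3+1+4+21+35 = 87, so the proportions are 0.01149, 0.02299, 0.08046, 0.13793, 0.01149, 0.03448, 0.01149, 0.04598, 0.24138, 0.4023 (working shown to 5 dp, full precision carried).
D = 0.01149² + 0.02299² + 0.08046² + 0.13793² + 0.01149² + 0.03448² + 0.01149² + 0.04598² + 0.24138² + 0.4023² = 0.00013 + 0.00053 + 0.00647 + 0.01902 + 0.00013 + 0.00119 + 0.00013 + 0.00211 + 0.05826 + 0.16184 = 0.24983.
To 3 decimal places, D = 0.250.

0.250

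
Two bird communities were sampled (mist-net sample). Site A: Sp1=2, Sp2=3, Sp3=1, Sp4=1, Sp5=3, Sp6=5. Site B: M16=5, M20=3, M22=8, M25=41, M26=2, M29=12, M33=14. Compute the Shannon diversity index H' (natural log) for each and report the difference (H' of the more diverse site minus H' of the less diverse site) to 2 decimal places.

Site A: N=15, proportions 0.133333, 0.2, 0.066667, 0.066667, 0.2, 0.333333, giving H' = 1.639706 (working shown to 6 dp, full precision carried).
Site B: N=85, proportions 0.058824, 0.035294, 0.094118, 0.482353, 0.023529, 0.141176, 0.164706, giving H' = 1.520451.
Difference = |1.639706 − 1.520451| = 0.119255, i.e. 0.12 to 2 decimal places.

0.12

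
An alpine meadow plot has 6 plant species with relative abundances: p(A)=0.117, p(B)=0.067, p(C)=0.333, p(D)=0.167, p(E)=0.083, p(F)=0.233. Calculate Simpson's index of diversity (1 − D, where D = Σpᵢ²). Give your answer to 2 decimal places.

D = 0.117² + 0.067² + 0.333² + 0.167² + 0.083² + 0.233² = 0.0137 + 0.0045 + 0.1109 + 0.0279 + 0.0069 + 0.0543 = 0.2181 (working shown to 4 dp, full precision carried).
So 1 − D = 0.7819, i.e. 0.78 to 2 decimal places.

0.78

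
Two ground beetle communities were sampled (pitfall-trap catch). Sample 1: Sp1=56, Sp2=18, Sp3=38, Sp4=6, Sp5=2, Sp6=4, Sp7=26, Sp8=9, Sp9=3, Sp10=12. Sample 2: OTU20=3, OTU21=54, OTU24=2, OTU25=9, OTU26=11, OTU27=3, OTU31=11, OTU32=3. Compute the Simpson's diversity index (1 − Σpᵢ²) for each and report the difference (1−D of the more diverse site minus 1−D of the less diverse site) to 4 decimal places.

Sample 1: N=174, proportions 0.321839, 0.103448, 0.218391, 0.034483, 0.011494, 0.022989, 0.149425, 0.051724, 0.017241, 0.068966, giving 1−D = 0.806117 (working shown to 6 dp, full precision carried).
Sample 2: N=96, proportions 0.03125, 0.5625, 0.020833, 0.09375, 0.114583, 0.03125, 0.114583, 0.03125, giving 1−D = 0.645182.
Difference = |0.806117 − 0.645182| = 0.160935, i.e. 0.1609 to 4 decimal places.

0.1609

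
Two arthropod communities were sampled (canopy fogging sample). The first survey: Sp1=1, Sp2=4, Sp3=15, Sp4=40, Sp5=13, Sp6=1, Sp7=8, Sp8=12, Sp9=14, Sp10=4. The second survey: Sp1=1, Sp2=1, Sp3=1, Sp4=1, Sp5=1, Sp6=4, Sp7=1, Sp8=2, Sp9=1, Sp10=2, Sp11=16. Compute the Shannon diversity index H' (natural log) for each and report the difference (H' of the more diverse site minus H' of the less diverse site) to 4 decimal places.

The first survey: N=112, proportions 0.008929, 0.035714, 0.133929, 0.357143, 0.116071, 0.008929, 0.071429, 0.107143, 0.125, 0.035714, giving H' = 1.896965 (working shown to 6 dp, full precision carried).
The second survey: N=31, proportions 0.032258, 0.032258, 0.032258, 0.032258, 0.032258, 0.129032, 0.032258, 0.064516, 0.032258, 0.064516, 0.516129, giving H' = 1.734659.
Difference = |1.896965 − 1.734659| = 0.162306, i.e. 0.1623 to 4 decimal places.

0.1623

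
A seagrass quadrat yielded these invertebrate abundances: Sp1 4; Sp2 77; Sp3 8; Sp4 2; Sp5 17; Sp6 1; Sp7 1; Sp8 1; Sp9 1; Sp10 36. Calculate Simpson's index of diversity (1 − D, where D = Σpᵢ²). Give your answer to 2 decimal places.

0.65

Total N = 4+77+8+2+17+1+1+1+1+36 = 148, so the proportions are 0.027, 0.5203, 0.0541, 0.0135, 0.1149, 0.0068, 0.0068, 0.0068, 0.0068, 0.2432 (working shown to 4 dp, full precision carried).
D = 0.027² + 0.5203² + 0.0541² + 0.0135² + 0.1149² + 0.0068² + 0.0068² + 0.0068² + 0.0068² + 0.2432² = 0.0007 + 0.2707 + 0.0029 + 0.0002 + 0.0132 + 0.0000 + 0.0000 + 0.0000 + 0.0000 + 0.0592 = 0.3471.
So 1 − D = 0.6529, i.e. 0.65 to 2 decimal places.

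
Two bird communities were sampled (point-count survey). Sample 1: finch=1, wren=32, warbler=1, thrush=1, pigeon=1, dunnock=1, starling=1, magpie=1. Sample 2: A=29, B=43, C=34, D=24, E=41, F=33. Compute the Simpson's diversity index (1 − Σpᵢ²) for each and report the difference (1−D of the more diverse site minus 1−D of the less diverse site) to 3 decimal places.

0.505

Sample 1: N=39, proportions 0.025641, 0.8205128, 0.025641, 0.025641, 0.025641, 0.025641, 0.025641, 0.025641, giving 1−D = 0.3221565 (working shown to 7 dp, full precision carried).
Sample 2: N=204, proportions 0.1421569, 0.2107843, 0.1666667, 0.1176471, 0.2009804, 0.1617647, giving 1−D = 0.8271819.
Difference = |0.3221565 − 0.8271819| = 0.5050254, i.e. 0.505 to 3 decimal places.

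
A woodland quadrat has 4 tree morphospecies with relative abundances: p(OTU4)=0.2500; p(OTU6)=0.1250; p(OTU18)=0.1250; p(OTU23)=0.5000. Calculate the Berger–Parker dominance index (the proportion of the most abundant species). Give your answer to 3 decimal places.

The largest proportion is 0.5, i.e. d = 0.500 to 3 decimal places.

0.500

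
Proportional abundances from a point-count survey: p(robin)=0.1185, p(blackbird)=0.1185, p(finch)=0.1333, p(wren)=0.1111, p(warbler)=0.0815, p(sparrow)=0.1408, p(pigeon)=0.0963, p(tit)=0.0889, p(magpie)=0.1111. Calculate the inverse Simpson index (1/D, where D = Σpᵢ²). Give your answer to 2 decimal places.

D = 0.1185² + 0.1185² + 0.1333² + 0.1111² + 0.0815² + 0.1408² + 0.0963² + 0.0889² + 0.1111² = 0.014042 + 0.014042 + 0.017769 + 0.012343 + 0.006642 + 0.019825 + 0.009274 + 0.007903 + 0.012343 = 0.114184 (working shown to 6 dp, full precision carried).
So 1/D = 8.7578, i.e. 8.76 to 2 decimal places.

8.76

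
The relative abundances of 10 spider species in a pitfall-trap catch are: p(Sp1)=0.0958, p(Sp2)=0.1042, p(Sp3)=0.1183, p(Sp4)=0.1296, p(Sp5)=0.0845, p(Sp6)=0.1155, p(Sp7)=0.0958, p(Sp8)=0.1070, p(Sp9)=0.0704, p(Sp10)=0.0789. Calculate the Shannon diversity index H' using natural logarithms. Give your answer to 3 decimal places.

Each pᵢ ln pᵢ term (working shown to 5 dp, full precision carried): 0.0958×(-2.34549)=-0.22470, 0.1042×(-2.26144)=-0.23564, 0.1183×(-2.13453)=-0.25252, 0.1296×(-2.04330)=-0.26481, 0.0845×(-2.47100)=-0.20880, 0.1155×(-2.15848)=-0.24930, 0.0958×(-2.34549)=-0.22470, 0.107×(-2.23493)=-0.23914, 0.0704×(-2.65356)=-0.18681, 0.0789×(-2.53957)=-0.20037.
Sum = -2.28679, so H' = 2.287.

2.287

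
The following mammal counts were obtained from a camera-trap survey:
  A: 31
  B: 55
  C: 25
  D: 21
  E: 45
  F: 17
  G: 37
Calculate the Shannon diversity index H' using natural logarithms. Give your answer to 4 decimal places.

1.8739

Total N = 31+55+25+21+45+17+37 = 231, so the proportions are 0.134199, 0.238095, 0.108225, 0.090909, 0.194805, 0.073593, 0.160173 (working shown to 6 dp, full precision carried).
Each pᵢ ln pᵢ term: 0.134199×(-2.008431)=-0.269530, 0.238095×(-1.435085)=-0.341687, 0.108225×(-2.223542)=-0.240643, 0.090909×(-2.397895)=-0.217990, 0.194805×(-1.635755)=-0.318654, 0.073593×(-2.609204)=-0.192019, 0.160173×(-1.831500)=-0.293357.
Sum = -1.873880, so H' = 1.8739.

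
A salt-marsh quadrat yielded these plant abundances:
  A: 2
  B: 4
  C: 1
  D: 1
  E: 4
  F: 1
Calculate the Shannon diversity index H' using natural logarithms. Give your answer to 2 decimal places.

1.61

Total N = 2+4+1+1+4+1 = 13, so the proportions are 0.1538, 0.3077, 0.0769, 0.0769, 0.3077, 0.0769 (working shown to 4 dp, full precision carried).
Each pᵢ ln pᵢ term: 0.1538×(-1.8718)=-0.2880, 0.3077×(-1.1787)=-0.3627, 0.0769×(-2.5649)=-0.1973, 0.0769×(-2.5649)=-0.1973, 0.3077×(-1.1787)=-0.3627, 0.0769×(-2.5649)=-0.1973.
Sum = -1.6052, so H' = 1.61.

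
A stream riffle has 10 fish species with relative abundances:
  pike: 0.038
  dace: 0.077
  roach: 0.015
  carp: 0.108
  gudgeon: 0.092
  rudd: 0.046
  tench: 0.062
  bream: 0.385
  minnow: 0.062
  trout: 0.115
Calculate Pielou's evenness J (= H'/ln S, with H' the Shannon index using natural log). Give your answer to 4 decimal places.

0.8457

H' = −Σ pᵢ ln pᵢ = −((-0.124266) + (-0.197424) + (-0.062996) + (-0.240367) + (-0.219509) + (-0.141639) + (-0.172398) + (-0.367487) + (-0.172398) + (-0.248725)) = 1.947210 (working shown to 6 dp, full precision carried).
With S = 10 species, ln S = 2.302585, so J = 1.947210/2.302585 = 0.845663, i.e. 0.8457 to 4 decimal places.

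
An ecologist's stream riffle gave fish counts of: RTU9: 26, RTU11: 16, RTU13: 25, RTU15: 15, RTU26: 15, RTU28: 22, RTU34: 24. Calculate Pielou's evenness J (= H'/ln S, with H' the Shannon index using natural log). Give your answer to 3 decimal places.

Total N = 26+16+25+15+15+22+24 = 143, so the proportions are 0.18182, 0.11189, 0.17483, 0.1049, 0.1049, 0.15385, 0.16783 (working shown to 5 dp, full precision carried).
H' = −Σ pᵢ ln pᵢ = −((-0.30995) + (-0.24506) + (-0.30489) + (-0.23652) + (-0.23652) + (-0.28797) + (-0.29955)) = 1.92046.
With S = 7 species, ln S = 1.94591, so J = 1.92046/1.94591 = 0.98692, i.e. 0.987 to 3 decimal places.

0.987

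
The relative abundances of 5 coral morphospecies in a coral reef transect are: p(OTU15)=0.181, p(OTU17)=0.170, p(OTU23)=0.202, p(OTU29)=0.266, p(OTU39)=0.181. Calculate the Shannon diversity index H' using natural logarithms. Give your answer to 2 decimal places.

Each pᵢ ln pᵢ term (working shown to 4 dp, full precision carried): 0.181×(-1.7093)=-0.3094, 0.17×(-1.7720)=-0.3012, 0.202×(-1.5995)=-0.3231, 0.266×(-1.3243)=-0.3523, 0.181×(-1.7093)=-0.3094.
Sum = -1.5953, so H' = 1.60.

1.60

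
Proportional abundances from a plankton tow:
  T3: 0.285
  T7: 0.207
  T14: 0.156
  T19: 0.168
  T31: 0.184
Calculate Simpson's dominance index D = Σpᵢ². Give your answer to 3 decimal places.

0.210

D = 0.285² + 0.207² + 0.156² + 0.168² + 0.184² = 0.08122 + 0.04285 + 0.02434 + 0.02822 + 0.03386 = 0.21049 (working shown to 5 dp, full precision carried).
To 3 decimal places, D = 0.210.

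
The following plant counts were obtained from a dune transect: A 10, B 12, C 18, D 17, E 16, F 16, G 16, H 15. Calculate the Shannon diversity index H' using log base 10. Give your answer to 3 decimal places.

Total N = 10+12+18+17+16+16+16+15 = 120, so the proportions are 0.08333, 0.1, 0.15, 0.14167, 0.13333, 0.13333, 0.13333, 0.125 (working shown to 5 dp, full precision carried).
Each pᵢ log₁₀ pᵢ term: 0.08333×(-1.07918)=-0.08993, 0.1×(-1.00000)=-0.10000, 0.15×(-0.82391)=-0.12359, 0.14167×(-0.84873)=-0.12024, 0.13333×(-0.87506)=-0.11667, 0.13333×(-0.87506)=-0.11667, 0.13333×(-0.87506)=-0.11667, 0.125×(-0.90309)=-0.11289.
Sum = -0.89667, so H' = 0.897.

0.897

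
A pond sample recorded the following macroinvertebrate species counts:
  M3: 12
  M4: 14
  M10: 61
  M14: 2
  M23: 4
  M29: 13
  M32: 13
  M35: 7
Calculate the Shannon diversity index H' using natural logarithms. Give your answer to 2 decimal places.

Total N = 12+14+61+2+4+13+13+7 = 126, so the proportions are 0.0952, 0.1111, 0.4841, 0.0159, 0.0317, 0.1032, 0.1032, 0.0556 (working shown to 4 dp, full precision carried).
Each pᵢ ln pᵢ term: 0.0952×(-2.3514)=-0.2239, 0.1111×(-2.1972)=-0.2441, 0.4841×(-0.7254)=-0.3512, 0.0159×(-4.1431)=-0.0658, 0.0317×(-3.4500)=-0.1095, 0.1032×(-2.2713)=-0.2343, 0.1032×(-2.2713)=-0.2343, 0.0556×(-2.8904)=-0.1606.
Sum = -1.6238, so H' = 1.62.

1.62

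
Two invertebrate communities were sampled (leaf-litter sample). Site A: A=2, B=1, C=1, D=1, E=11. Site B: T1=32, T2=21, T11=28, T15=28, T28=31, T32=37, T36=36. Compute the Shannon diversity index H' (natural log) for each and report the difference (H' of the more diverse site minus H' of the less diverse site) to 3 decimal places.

0.894

Site A: N=16, proportions 0.125, 0.0625, 0.0625, 0.0625, 0.6875, giving H' = 1.037392 (working shown to 6 dp, full precision carried).
Site B: N=213, proportions 0.150235, 0.098592, 0.131455, 0.131455, 0.14554, 0.173709, 0.169014, giving H' = 1.931685.
Difference = |1.037392 − 1.931685| = 0.894293, i.e. 0.894 to 3 decimal places.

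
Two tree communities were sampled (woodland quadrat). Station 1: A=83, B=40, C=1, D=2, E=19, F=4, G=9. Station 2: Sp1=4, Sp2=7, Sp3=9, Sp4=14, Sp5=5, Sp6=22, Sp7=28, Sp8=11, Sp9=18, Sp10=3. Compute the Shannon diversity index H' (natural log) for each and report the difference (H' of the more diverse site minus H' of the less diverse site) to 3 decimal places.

Station 1: N=158, proportions 0.525316, 0.253165, 0.006329, 0.012658, 0.120253, 0.025316, 0.056962, giving H' = 1.284305 (working shown to 6 dp, full precision carried).
Station 2: N=121, proportions 0.033058, 0.057851, 0.07438, 0.115702, 0.041322, 0.181818, 0.231405, 0.090909, 0.14876, 0.024793, giving H' = 2.093810.
Difference = |1.284305 − 2.093810| = 0.809505, i.e. 0.810 to 3 decimal places.

0.810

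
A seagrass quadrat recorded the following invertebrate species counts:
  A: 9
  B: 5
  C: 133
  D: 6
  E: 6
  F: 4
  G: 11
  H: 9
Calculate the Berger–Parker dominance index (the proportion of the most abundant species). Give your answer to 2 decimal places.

0.73

Total N = 9+5+133+6+6+4+11+9 = 183, so the proportions are 0.0492, 0.0273, 0.7268, 0.0328, 0.0328, 0.0219, 0.0601, 0.0492 (working shown to 4 dp, full precision carried).
The largest proportion is 0.7268, i.e. d = 0.73 to 2 decimal places.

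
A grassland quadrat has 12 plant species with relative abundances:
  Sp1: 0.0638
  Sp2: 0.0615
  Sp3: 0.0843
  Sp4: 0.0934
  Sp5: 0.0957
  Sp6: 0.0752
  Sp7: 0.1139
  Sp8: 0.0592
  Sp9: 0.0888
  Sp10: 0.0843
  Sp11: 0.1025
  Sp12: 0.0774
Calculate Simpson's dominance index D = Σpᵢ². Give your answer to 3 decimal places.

D = 0.0638² + 0.0615² + 0.0843² + 0.0934² + 0.0957² + 0.0752² + 0.1139² + 0.0592² + 0.0888² + 0.0843² + 0.1025² + 0.0774² = 0.00407 + 0.00378 + 0.00711 + 0.00872 + 0.00916 + 0.00566 + 0.01297 + 0.00350 + 0.00789 + 0.00711 + 0.01051 + 0.00599 = 0.08646 (working shown to 5 dp, full precision carried).
To 3 decimal places, D = 0.086.

0.086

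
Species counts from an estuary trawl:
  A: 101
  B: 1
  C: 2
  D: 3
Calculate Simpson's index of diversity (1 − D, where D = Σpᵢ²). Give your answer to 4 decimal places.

Total N = 101+1+2+3 = 107, so the proportions are 0.943925, 0.009346, 0.018692, 0.028037 (working shown to 6 dp, full precision carried).
D = 0.943925² + 0.009346² + 0.018692² + 0.028037² = 0.890995 + 0.000087 + 0.000349 + 0.000786 = 0.892218.
So 1 − D = 0.107782, i.e. 0.1078 to 4 decimal places.

0.1078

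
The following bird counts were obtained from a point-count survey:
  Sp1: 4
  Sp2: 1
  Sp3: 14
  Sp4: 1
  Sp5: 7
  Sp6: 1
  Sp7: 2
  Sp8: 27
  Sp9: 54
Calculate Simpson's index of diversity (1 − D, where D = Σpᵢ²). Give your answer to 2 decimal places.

0.68

Total N = 4+1+14+1+7+1+2+27+54 = 111, so the proportions are 0.036, 0.009, 0.1261, 0.009, 0.0631, 0.009, 0.018, 0.2432, 0.4865 (working shown to 4 dp, full precision carried).
D = 0.036² + 0.009² + 0.1261² + 0.009² + 0.0631² + 0.009² + 0.018² + 0.2432² + 0.4865² = 0.0013 + 0.0001 + 0.0159 + 0.0001 + 0.0040 + 0.0001 + 0.0003 + 0.0592 + 0.2367 = 0.3176.
So 1 − D = 0.6824, i.e. 0.68 to 2 decimal places.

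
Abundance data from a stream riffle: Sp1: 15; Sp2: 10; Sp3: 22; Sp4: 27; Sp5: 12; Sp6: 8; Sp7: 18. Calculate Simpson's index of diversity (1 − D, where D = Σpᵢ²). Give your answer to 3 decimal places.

Total N = 15+10+22+27+12+8+18 = 112, so the proportions are 0.13393, 0.08929, 0.19643, 0.24107, 0.10714, 0.07143, 0.16071 (working shown to 5 dp, full precision carried).
D = 0.13393² + 0.08929² + 0.19643² + 0.24107² + 0.10714² + 0.07143² + 0.16071² = 0.01794 + 0.00797 + 0.03858 + 0.05812 + 0.01148 + 0.00510 + 0.02583 = 0.16502.
So 1 − D = 0.83498, i.e. 0.835 to 3 decimal places.

0.835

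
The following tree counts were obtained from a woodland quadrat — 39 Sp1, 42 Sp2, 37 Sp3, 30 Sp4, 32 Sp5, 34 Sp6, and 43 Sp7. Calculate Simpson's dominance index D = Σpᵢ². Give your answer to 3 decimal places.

0.145

Total N = 39+42+37+30+32+34+43 = 257, so the proportions are 0.15175, 0.16342, 0.14397, 0.11673, 0.12451, 0.1323, 0.16732 (working shown to 5 dp, full precision carried).
D = 0.15175² + 0.16342² + 0.14397² + 0.11673² + 0.12451² + 0.1323² + 0.16732² = 0.02303 + 0.02671 + 0.02073 + 0.01363 + 0.01550 + 0.01750 + 0.02799 = 0.14509.
To 3 decimal places, D = 0.145.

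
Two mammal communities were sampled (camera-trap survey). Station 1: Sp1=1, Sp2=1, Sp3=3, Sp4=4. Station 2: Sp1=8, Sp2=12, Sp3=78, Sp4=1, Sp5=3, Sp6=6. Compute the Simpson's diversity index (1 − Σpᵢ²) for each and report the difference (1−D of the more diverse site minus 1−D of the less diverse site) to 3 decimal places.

0.210

Station 1: N=9, proportions 0.11111, 0.11111, 0.33333, 0.44444, giving 1−D = 0.66667 (working shown to 5 dp, full precision carried).
Station 2: N=108, proportions 0.07407, 0.11111, 0.72222, 0.00926, 0.02778, 0.05556, giving 1−D = 0.45662.
Difference = |0.66667 − 0.45662| = 0.21005, i.e. 0.210 to 3 decimal places.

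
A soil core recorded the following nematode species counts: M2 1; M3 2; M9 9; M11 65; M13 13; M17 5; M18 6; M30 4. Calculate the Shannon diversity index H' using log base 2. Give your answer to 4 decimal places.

1.9027

Total N = 1+2+9+65+13+5+6+4 = 105, so the proportions are 0.009524, 0.019048, 0.085714, 0.619048, 0.12381, 0.047619, 0.057143, 0.038095 (working shown to 6 dp, full precision carried).
Each pᵢ log₂ pᵢ term: 0.009524×(-6.714246)=-0.063945, 0.019048×(-5.714246)=-0.108843, 0.085714×(-3.544321)=-0.303799, 0.619048×(-0.691878)=-0.428305, 0.12381×(-3.013806)=-0.373138, 0.047619×(-4.392317)=-0.209158, 0.057143×(-4.129283)=-0.235959, 0.038095×(-4.714246)=-0.179590.
Sum = -1.902737, so H' = 1.9027.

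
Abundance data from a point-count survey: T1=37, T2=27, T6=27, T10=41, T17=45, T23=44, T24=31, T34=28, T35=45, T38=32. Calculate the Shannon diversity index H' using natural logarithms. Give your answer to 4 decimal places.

2.2822

Total N = 37+27+27+41+45+44+31+28+45+32 = 357, so the proportions are 0.103641, 0.07563, 0.07563, 0.114846, 0.12605, 0.123249, 0.086835, 0.078431, 0.12605, 0.089636 (working shown to 6 dp, full precision carried).
Each pᵢ ln pᵢ term: 0.103641×(-2.266818)=-0.234936, 0.07563×(-2.581899)=-0.195270, 0.07563×(-2.581899)=-0.195270, 0.114846×(-2.164164)=-0.248545, 0.12605×(-2.071073)=-0.261060, 0.123249×(-2.093546)=-0.258028, 0.086835×(-2.443749)=-0.212202, 0.078431×(-2.545531)=-0.199650, 0.12605×(-2.071073)=-0.261060, 0.089636×(-2.412000)=-0.216202.
Sum = -2.282222, so H' = 2.2822.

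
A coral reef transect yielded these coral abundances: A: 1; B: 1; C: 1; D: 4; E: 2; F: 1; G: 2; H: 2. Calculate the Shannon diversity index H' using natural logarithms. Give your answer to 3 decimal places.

1.946

Total N = 1+1+1+4+2+1+2+2 = 14, so the proportions are 0.07143, 0.07143, 0.07143, 0.28571, 0.14286, 0.07143, 0.14286, 0.14286 (working shown to 5 dp, full precision carried).
Each pᵢ ln pᵢ term: 0.07143×(-2.63906)=-0.18850, 0.07143×(-2.63906)=-0.18850, 0.07143×(-2.63906)=-0.18850, 0.28571×(-1.25276)=-0.35793, 0.14286×(-1.94591)=-0.27799, 0.07143×(-2.63906)=-0.18850, 0.14286×(-1.94591)=-0.27799, 0.14286×(-1.94591)=-0.27799.
Sum = -1.94591, so H' = 1.946.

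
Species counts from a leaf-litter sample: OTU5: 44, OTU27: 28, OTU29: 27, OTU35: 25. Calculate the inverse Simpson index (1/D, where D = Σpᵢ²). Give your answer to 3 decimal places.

3.774

Total N = 44+28+27+25 = 124, so the proportions are 0.3548387, 0.2258065, 0.2177419, 0.2016129 (working shown to 7 dp, full precision carried).
D = 0.3548387² + 0.2258065² + 0.2177419² + 0.2016129² = 0.1259105 + 0.0509886 + 0.0474116 + 0.0406478 = 0.2649584.
So 1/D = 3.77418, i.e. 3.774 to 3 decimal places.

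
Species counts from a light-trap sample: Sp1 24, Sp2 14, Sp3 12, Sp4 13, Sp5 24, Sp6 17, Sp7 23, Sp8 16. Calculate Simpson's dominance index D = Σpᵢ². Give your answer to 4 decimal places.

Total N = 24+14+12+13+24+17+23+16 = 143, so the proportions are 0.167832, 0.097902, 0.083916, 0.090909, 0.167832, 0.118881, 0.160839, 0.111888 (working shown to 6 dp, full precision carried).
D = 0.167832² + 0.097902² + 0.083916² + 0.090909² + 0.167832² + 0.118881² + 0.160839² + 0.111888² = 0.028168 + 0.009585 + 0.007042 + 0.008264 + 0.028168 + 0.014133 + 0.025869 + 0.012519 = 0.133747.
To 4 decimal places, D = 0.1337.

0.1337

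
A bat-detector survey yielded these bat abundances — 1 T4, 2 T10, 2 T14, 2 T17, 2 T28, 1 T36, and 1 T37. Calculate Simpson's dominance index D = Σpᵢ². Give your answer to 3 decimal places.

0.157

Total N = 1+2+2+2+2+1+1 = 11, so the proportions are 0.09091, 0.18182, 0.18182, 0.18182, 0.18182, 0.09091, 0.09091 (working shown to 5 dp, full precision carried).
D = 0.09091² + 0.18182² + 0.18182² + 0.18182² + 0.18182² + 0.09091² + 0.09091² = 0.00826 + 0.03306 + 0.03306 + 0.03306 + 0.03306 + 0.00826 + 0.00826 = 0.15702.
To 3 decimal places, D = 0.157.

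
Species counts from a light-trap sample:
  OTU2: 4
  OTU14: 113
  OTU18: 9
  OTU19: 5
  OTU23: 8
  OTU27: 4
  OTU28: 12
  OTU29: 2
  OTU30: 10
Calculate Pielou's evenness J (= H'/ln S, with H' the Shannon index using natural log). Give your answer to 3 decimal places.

Total N = 4+113+9+5+8+4+12+2+10 = 167, so the proportions are 0.02395, 0.67665, 0.05389, 0.02994, 0.0479, 0.02395, 0.07186, 0.01198, 0.05988 (working shown to 5 dp, full precision carried).
H' = −Σ pᵢ ln pᵢ = −((-0.08938) + (-0.26430) + (-0.15741) + (-0.10505) + (-0.14556) + (-0.08938) + (-0.18920) + (-0.05299) + (-0.16859)) = 1.26186.
With S = 9 species, ln S = 2.19722, so J = 1.26186/2.19722 = 0.57430, i.e. 0.574 to 3 decimal places.

0.574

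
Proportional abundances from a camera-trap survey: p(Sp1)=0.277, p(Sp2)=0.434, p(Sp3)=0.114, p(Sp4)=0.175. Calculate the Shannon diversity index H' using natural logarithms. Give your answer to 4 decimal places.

1.2704

Each pᵢ ln pᵢ term (working shown to 6 dp, full precision carried): 0.277×(-1.283738)=-0.355595, 0.434×(-0.834711)=-0.362264, 0.114×(-2.171557)=-0.247557, 0.175×(-1.742969)=-0.305020.
Sum = -1.270437, so H' = 1.2704.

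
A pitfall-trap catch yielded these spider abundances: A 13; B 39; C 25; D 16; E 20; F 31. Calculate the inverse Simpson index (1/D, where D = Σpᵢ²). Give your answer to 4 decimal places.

Total N = 13+39+25+16+20+31 = 144, so the proportions are 0.09027778, 0.27083333, 0.17361111, 0.11111111, 0.13888889, 0.21527778 (working shown to 8 dp, full precision carried).
D = 0.09027778² + 0.27083333² + 0.17361111² + 0.11111111² + 0.13888889² + 0.21527778² = 0.00815008 + 0.07335069 + 0.03014082 + 0.01234568 + 0.01929012 + 0.04634452 = 0.18962191.
So 1/D = 5.273652, i.e. 5.2737 to 4 decimal places.

5.2737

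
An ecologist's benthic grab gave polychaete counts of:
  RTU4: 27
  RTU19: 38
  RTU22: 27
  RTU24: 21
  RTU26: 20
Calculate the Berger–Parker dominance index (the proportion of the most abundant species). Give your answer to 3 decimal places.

0.286

Total N = 27+38+27+21+20 = 133, so the proportions are 0.20301, 0.28571, 0.20301, 0.15789, 0.15038 (working shown to 5 dp, full precision carried).
The largest proportion is 0.28571, i.e. d = 0.286 to 3 decimal places.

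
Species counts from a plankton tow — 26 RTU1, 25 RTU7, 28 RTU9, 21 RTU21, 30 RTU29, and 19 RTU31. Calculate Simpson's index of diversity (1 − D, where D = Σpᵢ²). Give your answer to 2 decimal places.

0.83

Total N = 26+25+28+21+30+19 = 149, so the proportions are 0.1745, 0.1678, 0.1879, 0.1409, 0.2013, 0.1275 (working shown to 4 dp, full precision carried).
D = 0.1745² + 0.1678² + 0.1879² + 0.1409² + 0.2013² + 0.1275² = 0.0304 + 0.0282 + 0.0353 + 0.0199 + 0.0405 + 0.0163 = 0.1706.
So 1 − D = 0.8294, i.e. 0.83 to 2 decimal places.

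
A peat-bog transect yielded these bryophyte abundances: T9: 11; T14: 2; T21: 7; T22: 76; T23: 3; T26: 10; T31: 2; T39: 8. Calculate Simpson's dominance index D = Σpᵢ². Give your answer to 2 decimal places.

0.43

Total N = 11+2+7+76+3+10+2+8 = 119, so the proportions are 0.0924, 0.0168, 0.0588, 0.6387, 0.0252, 0.084, 0.0168, 0.0672 (working shown to 4 dp, full precision carried).
D = 0.0924² + 0.0168² + 0.0588² + 0.6387² + 0.0252² + 0.084² + 0.0168² + 0.0672² = 0.0085 + 0.0003 + 0.0035 + 0.4079 + 0.0006 + 0.0071 + 0.0003 + 0.0045 = 0.4327.
To 2 decimal places, D = 0.43.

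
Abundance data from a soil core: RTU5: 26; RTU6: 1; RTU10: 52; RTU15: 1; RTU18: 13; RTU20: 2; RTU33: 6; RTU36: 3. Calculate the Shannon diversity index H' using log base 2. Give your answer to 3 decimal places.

Total N = 26+1+52+1+13+2+6+3 = 104, so the proportions are 0.25, 0.00962, 0.5, 0.00962, 0.125, 0.01923, 0.05769, 0.02885 (working shown to 5 dp, full precision carried).
Each pᵢ log₂ pᵢ term: 0.25×(-2.00000)=-0.50000, 0.00962×(-6.70044)=-0.06443, 0.5×(-1.00000)=-0.50000, 0.00962×(-6.70044)=-0.06443, 0.125×(-3.00000)=-0.37500, 0.01923×(-5.70044)=-0.10962, 0.05769×(-4.11548)=-0.23743, 0.02885×(-5.11548)=-0.14756.
Sum = -1.99847, so H' = 1.998.

1.998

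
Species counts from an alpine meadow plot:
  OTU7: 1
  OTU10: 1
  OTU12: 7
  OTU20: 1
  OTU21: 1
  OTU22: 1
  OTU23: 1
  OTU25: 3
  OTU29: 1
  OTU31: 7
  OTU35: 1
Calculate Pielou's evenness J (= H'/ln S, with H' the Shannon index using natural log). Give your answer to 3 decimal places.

Total N = 1+1+7+1+1+1+1+3+1+7+1 = 25, so the proportions are 0.04, 0.04, 0.28, 0.04, 0.04, 0.04, 0.04, 0.12, 0.04, 0.28, 0.04 (working shown to 5 dp, full precision carried).
H' = −Σ pᵢ ln pᵢ = −((-0.12876) + (-0.12876) + (-0.35643) + (-0.12876) + (-0.12876) + (-0.12876) + (-0.12876) + (-0.25443) + (-0.12876) + (-0.35643) + (-0.12876)) = 1.99733.
With S = 11 species, ln S = 2.39790, so J = 1.99733/2.39790 = 0.83295, i.e. 0.833 to 3 decimal places.

0.833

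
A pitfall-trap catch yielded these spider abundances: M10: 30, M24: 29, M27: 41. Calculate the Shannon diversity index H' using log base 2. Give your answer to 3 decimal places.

1.566

Total N = 30+29+41 = 100, so the proportions are 0.3, 0.29, 0.41 (working shown to 5 dp, full precision carried).
Each pᵢ log₂ pᵢ term: 0.3×(-1.73697)=-0.52109, 0.29×(-1.78588)=-0.51790, 0.41×(-1.28630)=-0.52738.
Sum = -1.56638, so H' = 1.566.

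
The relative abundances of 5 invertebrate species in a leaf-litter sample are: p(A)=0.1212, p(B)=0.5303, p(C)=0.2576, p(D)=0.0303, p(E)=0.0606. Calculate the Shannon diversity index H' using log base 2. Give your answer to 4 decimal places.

Each pᵢ log₂ pᵢ term (working shown to 6 dp, full precision carried): 0.1212×(-3.044538)=-0.368998, 0.5303×(-0.915119)=-0.485288, 0.2576×(-1.956796)=-0.504071, 0.0303×(-5.044538)=-0.152850, 0.0606×(-4.044538)=-0.245099.
Sum = -1.756305, so H' = 1.7563.

1.7563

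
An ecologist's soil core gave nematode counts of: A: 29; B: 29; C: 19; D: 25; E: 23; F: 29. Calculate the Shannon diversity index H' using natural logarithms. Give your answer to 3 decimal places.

Total N = 29+29+19+25+23+29 = 154, so the proportions are 0.18831, 0.18831, 0.12338, 0.16234, 0.14935, 0.18831 (working shown to 5 dp, full precision carried).
Each pᵢ ln pᵢ term: 0.18831×(-1.66966)=-0.31442, 0.18831×(-1.66966)=-0.31442, 0.12338×(-2.09251)=-0.25817, 0.16234×(-1.81808)=-0.29514, 0.14935×(-1.90146)=-0.28398, 0.18831×(-1.66966)=-0.31442.
Sum = -1.78054, so H' = 1.781.

1.781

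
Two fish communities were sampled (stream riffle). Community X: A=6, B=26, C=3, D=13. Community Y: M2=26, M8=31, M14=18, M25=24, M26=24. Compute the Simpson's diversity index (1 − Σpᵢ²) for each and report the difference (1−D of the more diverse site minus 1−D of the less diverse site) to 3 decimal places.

0.181

Community X: N=48, proportions 0.125, 0.54167, 0.0625, 0.27083, giving 1−D = 0.61372 (working shown to 5 dp, full precision carried).
Community Y: N=123, proportions 0.21138, 0.25203, 0.14634, 0.19512, 0.19512, giving 1−D = 0.79424.
Difference = |0.61372 − 0.79424| = 0.18052, i.e. 0.181 to 3 decimal places.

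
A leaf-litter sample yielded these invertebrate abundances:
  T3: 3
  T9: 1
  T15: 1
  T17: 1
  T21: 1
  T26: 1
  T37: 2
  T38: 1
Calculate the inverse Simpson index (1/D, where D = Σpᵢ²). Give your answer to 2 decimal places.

6.37

Total N = 3+1+1+1+1+1+2+1 = 11, so the proportions are 0.272727, 0.090909, 0.090909, 0.090909, 0.090909, 0.090909, 0.181818, 0.090909 (working shown to 6 dp, full precision carried).
D = 0.272727² + 0.090909² + 0.090909² + 0.090909² + 0.090909² + 0.090909² + 0.181818² + 0.090909² = 0.074380 + 0.008264 + 0.008264 + 0.008264 + 0.008264 + 0.008264 + 0.033058 + 0.008264 = 0.157025.
So 1/D = 6.3684, i.e. 6.37 to 2 decimal places.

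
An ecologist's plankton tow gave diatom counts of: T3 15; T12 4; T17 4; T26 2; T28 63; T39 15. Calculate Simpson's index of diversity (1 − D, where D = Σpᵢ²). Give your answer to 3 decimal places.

Total N = 15+4+4+2+63+15 = 103, so the proportions are 0.14563, 0.03883, 0.03883, 0.01942, 0.61165, 0.14563 (working shown to 5 dp, full precision carried).
D = 0.14563² + 0.03883² + 0.03883² + 0.01942² + 0.61165² + 0.14563² = 0.02121 + 0.00151 + 0.00151 + 0.00038 + 0.37412 + 0.02121 = 0.41993.
So 1 − D = 0.58007, i.e. 0.580 to 3 decimal places.

0.580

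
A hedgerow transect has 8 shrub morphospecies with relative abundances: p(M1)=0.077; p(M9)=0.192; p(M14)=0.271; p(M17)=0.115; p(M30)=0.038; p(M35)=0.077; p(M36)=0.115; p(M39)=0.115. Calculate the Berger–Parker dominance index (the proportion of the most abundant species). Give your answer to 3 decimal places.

0.271

The largest proportion is 0.271, i.e. d = 0.271 to 3 decimal places.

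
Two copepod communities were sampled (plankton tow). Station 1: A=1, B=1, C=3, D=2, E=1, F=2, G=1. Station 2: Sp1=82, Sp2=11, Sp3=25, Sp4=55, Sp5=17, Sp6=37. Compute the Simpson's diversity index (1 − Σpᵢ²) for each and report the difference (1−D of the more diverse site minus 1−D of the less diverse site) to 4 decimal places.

0.0623

Station 1: N=11, proportions 0.090909, 0.090909, 0.272727, 0.181818, 0.090909, 0.181818, 0.090909, giving 1−D = 0.826446 (working shown to 6 dp, full precision carried).
Station 2: N=227, proportions 0.361233, 0.048458, 0.110132, 0.242291, 0.07489, 0.162996, giving 1−D = 0.764152.
Difference = |0.826446 − 0.764152| = 0.062294, i.e. 0.0623 to 4 decimal places.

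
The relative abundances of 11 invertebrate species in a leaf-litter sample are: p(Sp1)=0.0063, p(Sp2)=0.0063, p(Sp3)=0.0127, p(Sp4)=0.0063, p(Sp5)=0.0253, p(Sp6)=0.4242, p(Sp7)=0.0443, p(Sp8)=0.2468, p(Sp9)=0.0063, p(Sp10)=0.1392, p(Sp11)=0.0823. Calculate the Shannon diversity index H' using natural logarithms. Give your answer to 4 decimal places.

1.6033

Each pᵢ ln pᵢ term (working shown to 6 dp, full precision carried): 0.0063×(-5.067206)=-0.031923, 0.0063×(-5.067206)=-0.031923, 0.0127×(-4.366153)=-0.055450, 0.0063×(-5.067206)=-0.031923, 0.0253×(-3.676951)=-0.093027, 0.4242×(-0.857550)=-0.363773, 0.0443×(-3.116771)=-0.138073, 0.2468×(-1.399177)=-0.345317, 0.0063×(-5.067206)=-0.031923, 0.1392×(-1.971844)=-0.274481, 0.0823×(-2.497384)=-0.205535.
Sum = -1.603349, so H' = 1.6033.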